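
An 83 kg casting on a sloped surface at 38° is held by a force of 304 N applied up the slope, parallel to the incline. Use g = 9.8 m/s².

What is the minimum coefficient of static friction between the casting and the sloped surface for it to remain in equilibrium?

N = m g cos θ = 641 N.
Friction must make up the shortfall along the incline: f = m g sin θ − P = 500.8 − 304 = 196.8 N.
At the threshold f = μ_s N, so μ_s,min = 196.8/641 = 0.307.

μ_s,min ≈ 0.307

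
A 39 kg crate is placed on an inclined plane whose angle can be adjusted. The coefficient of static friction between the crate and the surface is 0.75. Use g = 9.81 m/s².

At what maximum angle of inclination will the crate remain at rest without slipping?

At the slip threshold, m g sin θ = μ_s · m g cos θ, so tan θ = μ_s.
θ_max = arctan(0.75) = 36.9°.

θ_max ≈ 36.9°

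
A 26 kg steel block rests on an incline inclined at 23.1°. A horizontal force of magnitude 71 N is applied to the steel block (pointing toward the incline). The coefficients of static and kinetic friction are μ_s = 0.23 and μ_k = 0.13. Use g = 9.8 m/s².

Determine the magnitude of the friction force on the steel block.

The horizontal push has a component P sin θ into the surface, so N = m g cos θ + P sin θ = 234.4 + 27.86 = 262.2 N.
Parallel to the incline: P cos θ − m g sin θ = 65.31 − 99.97 = -34.66 N; the friction needed to balance this is 34.66 N acting up the slope.
Maximum static friction: μ_s N = 0.23 × 262.2 = 60.31 N.
|f_req| = 34.66 ≤ 60.31 N → the steel block is in equilibrium; friction equals the required value.

f ≈ 34.7 N (up the incline)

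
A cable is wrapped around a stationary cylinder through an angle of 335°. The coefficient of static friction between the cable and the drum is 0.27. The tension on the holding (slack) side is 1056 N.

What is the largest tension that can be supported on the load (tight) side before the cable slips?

T_max ≈ 5120 N

At impending slip the capstan equation gives T₂/T₁ = e^{μβ} with β in radians.
β = 335° × π/180 = 5.847 rad.
e^{μβ} = e^{0.27×5.847} = 4.848.
T₂ = T₁ · e^{μβ} = 1056 × 4.848 = 5120 N.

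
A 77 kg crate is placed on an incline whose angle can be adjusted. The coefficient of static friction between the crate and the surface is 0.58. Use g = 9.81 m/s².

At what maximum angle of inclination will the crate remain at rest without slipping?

At the slip threshold, m g sin θ = μ_s · m g cos θ, so tan θ = μ_s.
θ_max = arctan(0.58) = 30.1°.

θ_max ≈ 30.1°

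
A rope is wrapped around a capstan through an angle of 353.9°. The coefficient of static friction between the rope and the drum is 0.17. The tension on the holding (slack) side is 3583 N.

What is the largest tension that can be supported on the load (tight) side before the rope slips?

T_max ≈ 10200 N

At impending slip the capstan equation gives T₂/T₁ = e^{μβ} with β in radians.
β = 353.9° × π/180 = 6.177 rad.
e^{μβ} = e^{0.17×6.177} = 2.858.
T₂ = T₁ · e^{μβ} = 3583 × 2.858 = 10200 N.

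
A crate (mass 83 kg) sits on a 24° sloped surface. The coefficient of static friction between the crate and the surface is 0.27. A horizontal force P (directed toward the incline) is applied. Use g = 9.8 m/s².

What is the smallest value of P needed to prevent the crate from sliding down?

P_min ≈ 127 N

The crate tends to slide down (tan θ > μ_s), so at the point of impending slip friction acts up-slope at its limit: f = μ_s N.
Perpendicular to the incline: N = m g cos θ + P sin θ.
Along the incline: P cos θ + μ_s N = m g sin θ, i.e. P cos θ + μ_s (m g cos θ + P sin θ) = m g sin θ.
Solving, P (cos θ + μ_s sin θ) = m g (sin θ − μ_s cos θ), so P = 813×0.1601/1.023 = 127 N.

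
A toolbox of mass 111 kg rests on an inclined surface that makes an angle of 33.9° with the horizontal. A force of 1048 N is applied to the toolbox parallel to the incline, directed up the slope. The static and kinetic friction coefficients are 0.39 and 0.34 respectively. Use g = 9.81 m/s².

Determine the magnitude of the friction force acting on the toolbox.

f ≈ 307 N (down the incline)

The normal reaction is N = m g cos θ = 903.8 N.
For equilibrium along the incline the friction force must supply f = m g sin θ − P = 607.3 − 1048 = -440.7 N (positive meaning up-slope).
Static friction can supply at most μ_s N = 352.5 N.
|-440.7| exceeds 352.5 N, so the toolbox slips up-slope; friction is kinetic, f = μ_k N = 0.34×903.8 = 307 N.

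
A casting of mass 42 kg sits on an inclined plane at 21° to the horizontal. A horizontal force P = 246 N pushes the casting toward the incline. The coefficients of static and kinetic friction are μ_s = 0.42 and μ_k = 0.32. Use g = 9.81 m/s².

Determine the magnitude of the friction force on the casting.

The horizontal push has a component P sin θ into the surface, so N = m g cos θ + P sin θ = 384.7 + 88.16 = 472.8 N.
Parallel to the incline: P cos θ − m g sin θ = 229.7 − 147.7 = 82.01 N; the friction needed to balance this is 82.01 N acting down the slope.
Maximum static friction: μ_s N = 0.42 × 472.8 = 198.6 N.
|f_req| = 82.01 ≤ 198.6 N → the casting is in equilibrium; friction equals the required value.

f ≈ 82 N (down the incline)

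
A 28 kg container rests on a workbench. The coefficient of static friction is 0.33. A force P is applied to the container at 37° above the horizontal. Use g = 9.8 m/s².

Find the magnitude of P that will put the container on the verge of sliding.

N = m g − P sin α (the pull lifts the container).
At impending slip, P cos α = μ_s N = μ_s (m g − P sin α).
Solving: P (cos α + μ_s sin α) = μ_s m g → P = 0.33×274/(cos 37° + 0.33 sin 37°) = 90.6/0.9972 = 90.8 N.

P ≈ 90.8 N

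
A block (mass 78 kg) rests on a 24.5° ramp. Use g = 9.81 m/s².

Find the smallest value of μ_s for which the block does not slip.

μ_s,min ≈ 0.456

At the slip threshold m g sin θ = μ_s m g cos θ, so μ_s,min = tan θ.
μ_s,min = tan 24.5° = 0.456.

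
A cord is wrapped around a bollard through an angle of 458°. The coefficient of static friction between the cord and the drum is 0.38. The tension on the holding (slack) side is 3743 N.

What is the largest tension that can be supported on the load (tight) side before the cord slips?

At impending slip the capstan equation gives T₂/T₁ = e^{μβ} with β in radians.
β = 458° × π/180 = 7.994 rad.
e^{μβ} = e^{0.38×7.994} = 20.85.
T₂ = T₁ · e^{μβ} = 3743 × 20.85 = 78100 N.

T_max ≈ 78100 N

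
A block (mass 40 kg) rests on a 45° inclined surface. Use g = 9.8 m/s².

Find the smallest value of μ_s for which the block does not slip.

μ_s,min ≈ 1

At the slip threshold m g sin θ = μ_s m g cos θ, so μ_s,min = tan θ.
μ_s,min = tan 45° = 1.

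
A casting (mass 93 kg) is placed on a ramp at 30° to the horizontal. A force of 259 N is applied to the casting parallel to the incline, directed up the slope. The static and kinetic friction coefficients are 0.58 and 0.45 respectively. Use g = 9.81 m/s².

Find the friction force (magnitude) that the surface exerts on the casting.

Normal force: N = m g cos θ = 93 × 9.81 × cos 30° = 790.1 N.
For equilibrium along the incline the friction force must supply f = m g sin θ − P = 456.2 − 259 = 197.2 N (positive meaning up-slope).
Maximum static friction available: μ_s N = 0.58 × 790.1 = 458.3 N.
Since |197.2| ≤ 458.3 N, static friction is sufficient; f equals the required value, not μ_s N.

f ≈ 197 N (up the incline)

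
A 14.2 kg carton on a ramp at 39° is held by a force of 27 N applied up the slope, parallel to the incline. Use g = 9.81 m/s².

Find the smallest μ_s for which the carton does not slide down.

N = m g cos θ = 108.3 N.
Friction must make up the shortfall along the incline: f = m g sin θ − P = 87.67 − 27 = 60.67 N.
At the threshold f = μ_s N, so μ_s,min = 60.67/108.3 = 0.56.

μ_s,min ≈ 0.56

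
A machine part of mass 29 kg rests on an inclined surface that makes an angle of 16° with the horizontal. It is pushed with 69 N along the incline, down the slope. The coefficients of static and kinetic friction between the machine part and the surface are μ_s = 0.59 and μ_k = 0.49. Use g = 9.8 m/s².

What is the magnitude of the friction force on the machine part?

f ≈ 147 N (up the incline)

The normal reaction is N = m g cos θ = 273.2 N.
For equilibrium along the incline the friction force must supply f = m g sin θ + P = 78.34 + 69 = 147.3 N (positive meaning up-slope).
Maximum static friction available: μ_s N = 0.59 × 273.2 = 161.2 N.
Since |147.3| ≤ 161.2 N, no slip — friction simply equals what equilibrium demands.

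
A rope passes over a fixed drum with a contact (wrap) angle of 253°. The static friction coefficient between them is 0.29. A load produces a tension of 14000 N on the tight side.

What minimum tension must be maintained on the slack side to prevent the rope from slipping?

T_min ≈ 3890 N

Capstan equation at impending slip: T_tight/T_slack = e^{μβ}.
β = 253° = 4.416 rad; e^{μβ} = e^{0.29×4.416} = 3.599.
T_slack = T_tight / e^{μβ} = 14000 / 3.599 = 3890 N.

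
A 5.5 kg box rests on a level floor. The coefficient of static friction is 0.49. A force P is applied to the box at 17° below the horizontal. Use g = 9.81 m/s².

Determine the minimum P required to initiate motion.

P ≈ 32.5 N

N = m g + P sin α (the push presses the box into the level floor).
At impending slip, P cos α = μ_s N = μ_s (m g + P sin α).
Solving: P (cos α − μ_s sin α) = μ_s m g → P = 0.49×54/(cos 17° − 0.49 sin 17°) = 26.4/0.813 = 32.5 N.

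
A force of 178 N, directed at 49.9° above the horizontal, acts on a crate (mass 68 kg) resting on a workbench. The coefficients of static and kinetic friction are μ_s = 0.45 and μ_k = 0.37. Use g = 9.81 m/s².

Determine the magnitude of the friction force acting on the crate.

f ≈ 115 N

The vertical component of P reduces the normal force: N = m g − P sin α = 667.1 − 136.2 = 530.9 N.
Horizontally, friction must balance P cos α = 114.7 N.
μ_s N = 0.45 × 530.9 = 238.9 N.
Since 114.7 N does not exceed the limit, the crate stays at rest and f = 115 N.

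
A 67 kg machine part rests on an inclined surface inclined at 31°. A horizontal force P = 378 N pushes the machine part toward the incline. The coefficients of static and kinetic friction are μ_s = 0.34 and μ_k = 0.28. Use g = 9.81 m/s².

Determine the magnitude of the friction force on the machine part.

Resolve perpendicular to the incline: N = m g cos θ + P sin θ = 67×9.81×cos 31° + 378×sin 31° = 758.1 N.
Along the incline, the net driving force (taking up-slope positive) is P cos θ − m g sin θ = 324 − 338.5 = -14.51 N, so equilibrium requires friction f = 14.51 N (up-slope).
The limit of static friction is μ_s N = 257.7 N.
|f_req| = 14.51 ≤ 257.7 N → the machine part is in equilibrium; friction equals the required value.

f ≈ 14.5 N (up the incline)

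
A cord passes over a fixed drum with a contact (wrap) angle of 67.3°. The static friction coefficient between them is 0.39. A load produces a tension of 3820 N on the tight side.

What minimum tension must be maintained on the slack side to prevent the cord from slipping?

Capstan equation at impending slip: T_tight/T_slack = e^{μβ}.
β = 67.3° = 1.175 rad; e^{μβ} = e^{0.39×1.175} = 1.581.
T_slack = T_tight / e^{μβ} = 3820 / 1.581 = 2420 N.

T_min ≈ 2420 N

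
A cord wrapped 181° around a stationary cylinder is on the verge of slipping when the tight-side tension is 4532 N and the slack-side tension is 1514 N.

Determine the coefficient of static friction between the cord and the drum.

T₂/T₁ = e^{μβ} → μ = ln(T₂/T₁)/β.
β = 181° = 3.159 rad.
μ = ln(4532/1514)/3.159 = ln(2.993)/3.159 = 0.347.

μ ≈ 0.347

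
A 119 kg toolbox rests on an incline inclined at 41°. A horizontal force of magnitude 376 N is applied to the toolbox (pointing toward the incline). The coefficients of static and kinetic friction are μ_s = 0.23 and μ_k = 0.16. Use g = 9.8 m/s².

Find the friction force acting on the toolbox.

Resolve perpendicular to the incline: N = m g cos θ + P sin θ = 119×9.8×cos 41° + 376×sin 41° = 1127 N.
Parallel to the incline: P cos θ − m g sin θ = 283.8 − 765.1 = -481.3 N; the friction needed to balance this is 481.3 N acting up the slope.
The limit of static friction is μ_s N = 259.2 N.
The required 481.3 N exceeds the static limit, so the toolbox slides down-slope and f = μ_k N = 0.16×1127 = 180 N.

f ≈ 180 N (up the incline)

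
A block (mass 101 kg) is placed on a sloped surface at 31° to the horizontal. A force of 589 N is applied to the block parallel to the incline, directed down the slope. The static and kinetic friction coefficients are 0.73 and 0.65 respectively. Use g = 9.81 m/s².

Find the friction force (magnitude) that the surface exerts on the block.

f ≈ 552 N (up the incline)

The normal reaction is N = m g cos θ = 849.3 N.
The friction needed for equilibrium is m g sin θ + P = 510.3 + 589 = 1099 N, measured positive up-slope.
Static friction can supply at most μ_s N = 620 N.
Since |1099| > 620 N, static friction cannot hold it; the block slides down the incline and kinetic friction applies: f = μ_k N = 0.65 × 849.3 = 552 N.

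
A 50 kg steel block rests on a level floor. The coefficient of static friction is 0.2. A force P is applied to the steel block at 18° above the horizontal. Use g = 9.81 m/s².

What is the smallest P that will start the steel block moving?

P ≈ 96.9 N

N = m g − P sin α (the pull lifts the steel block).
At impending slip, P cos α = μ_s N = μ_s (m g − P sin α).
Solving: P (cos α + μ_s sin α) = μ_s m g → P = 0.2×490/(cos 18° + 0.2 sin 18°) = 98.1/1.013 = 96.9 N.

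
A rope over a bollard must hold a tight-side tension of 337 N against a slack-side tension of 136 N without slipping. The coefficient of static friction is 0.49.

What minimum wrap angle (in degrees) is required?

β_min ≈ 106°

T₂/T₁ = e^{μβ} → β = ln(T₂/T₁)/μ.
β = ln(337/136)/0.49 = 0.9074/0.49 = 1.852 rad.
In degrees: β = 1.852 × 180/π = 106°.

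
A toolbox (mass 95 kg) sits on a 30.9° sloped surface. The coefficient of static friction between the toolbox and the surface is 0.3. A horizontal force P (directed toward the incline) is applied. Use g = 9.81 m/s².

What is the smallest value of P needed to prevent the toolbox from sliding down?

P_min ≈ 236 N

The toolbox tends to slide down (tan θ > μ_s), so at the point of impending slip friction acts up-slope at its limit: f = μ_s N.
Perpendicular to the incline: N = m g cos θ + P sin θ.
Along the incline: P cos θ + μ_s N = m g sin θ, i.e. P cos θ + μ_s (m g cos θ + P sin θ) = m g sin θ.
Solving, P (cos θ + μ_s sin θ) = m g (sin θ − μ_s cos θ), so P = 932×0.2561/1.012 = 236 N.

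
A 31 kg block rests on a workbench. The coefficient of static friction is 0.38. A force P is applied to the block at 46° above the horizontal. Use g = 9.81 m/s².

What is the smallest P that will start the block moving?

P ≈ 119 N

N = m g − P sin α (the pull lifts the block).
At impending slip, P cos α = μ_s N = μ_s (m g − P sin α).
Solving: P (cos α + μ_s sin α) = μ_s m g → P = 0.38×304/(cos 46° + 0.38 sin 46°) = 116/0.968 = 119 N.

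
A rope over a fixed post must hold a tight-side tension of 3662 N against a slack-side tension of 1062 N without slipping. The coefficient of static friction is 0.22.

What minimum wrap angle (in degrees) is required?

T₂/T₁ = e^{μβ} → β = ln(T₂/T₁)/μ.
β = ln(3662/1062)/0.22 = 1.238/0.22 = 5.627 rad.
In degrees: β = 5.627 × 180/π = 322°.

β_min ≈ 322°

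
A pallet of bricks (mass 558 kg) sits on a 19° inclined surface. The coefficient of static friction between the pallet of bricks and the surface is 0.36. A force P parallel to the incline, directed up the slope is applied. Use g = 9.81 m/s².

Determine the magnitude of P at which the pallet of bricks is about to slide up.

At impending motion up the slope, friction acts down-slope at its limit: f = μ_s N.
P is parallel to the surface, so N = m g cos θ = 5180 N.
Along the incline: P = m g sin θ + μ_s N = 1780 + 0.36×5180 = 3650 N.

P ≈ 3650 N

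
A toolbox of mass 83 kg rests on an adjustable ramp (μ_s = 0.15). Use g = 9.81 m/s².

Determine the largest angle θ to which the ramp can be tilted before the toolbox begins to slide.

At the slip threshold, m g sin θ = μ_s · m g cos θ, so tan θ = μ_s.
θ_max = arctan(0.15) = 8.53°.

θ_max ≈ 8.53°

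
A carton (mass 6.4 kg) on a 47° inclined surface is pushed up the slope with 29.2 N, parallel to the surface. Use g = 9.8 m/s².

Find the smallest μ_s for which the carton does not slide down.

μ_s,min ≈ 0.39

N = m g cos θ = 42.77 N.
Friction must make up the shortfall along the incline: f = m g sin θ − P = 45.87 − 29.2 = 16.67 N.
At the threshold f = μ_s N, so μ_s,min = 16.67/42.77 = 0.39.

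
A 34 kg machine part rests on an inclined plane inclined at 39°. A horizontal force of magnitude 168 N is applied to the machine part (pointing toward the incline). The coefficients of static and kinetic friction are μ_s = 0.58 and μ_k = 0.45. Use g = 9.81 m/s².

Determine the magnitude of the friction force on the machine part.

f ≈ 79.3 N (up the incline)

The horizontal push has a component P sin θ into the surface, so N = m g cos θ + P sin θ = 259.2 + 105.7 = 364.9 N.
Parallel to the incline: P cos θ − m g sin θ = 130.6 − 209.9 = -79.34 N; the friction needed to balance this is 79.34 N acting up the slope.
Maximum static friction: μ_s N = 0.58 × 364.9 = 211.7 N.
|f_req| = 79.34 ≤ 211.7 N → the machine part is in equilibrium; friction equals the required value.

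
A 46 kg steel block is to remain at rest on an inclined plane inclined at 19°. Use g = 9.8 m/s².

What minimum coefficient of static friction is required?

μ_s,min ≈ 0.344

At the slip threshold m g sin θ = μ_s m g cos θ, so μ_s,min = tan θ.
μ_s,min = tan 19° = 0.344.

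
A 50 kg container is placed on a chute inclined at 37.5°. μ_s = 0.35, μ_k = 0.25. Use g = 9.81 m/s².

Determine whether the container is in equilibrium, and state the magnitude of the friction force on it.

N = m g cos θ = 389 N.
Down-slope weight component: m g sin θ = 299 N.
μ_s N = 136 N.
299 > 136 N, so it slides; kinetic friction f = μ_k N = 0.25×389 = 97.3 N.

f ≈ 97.3 N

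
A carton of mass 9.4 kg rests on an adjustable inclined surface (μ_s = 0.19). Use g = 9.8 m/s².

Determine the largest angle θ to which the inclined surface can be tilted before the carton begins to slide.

At the slip threshold, m g sin θ = μ_s · m g cos θ, so tan θ = μ_s.
θ_max = arctan(0.19) = 10.8°.

θ_max ≈ 10.8°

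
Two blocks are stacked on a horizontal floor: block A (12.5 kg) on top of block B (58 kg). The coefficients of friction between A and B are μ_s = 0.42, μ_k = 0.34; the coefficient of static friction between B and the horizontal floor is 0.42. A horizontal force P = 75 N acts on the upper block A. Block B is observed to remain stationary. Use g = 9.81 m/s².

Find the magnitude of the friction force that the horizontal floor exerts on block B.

Normal force at the A–B interface: N₁ = m_A g = 122.6 N.
Maximum static friction on A from B: μ_s N₁ = 0.42×122.6 = 51.5 N.
Since P = 75 N > 51.5 N, A slides on B; the A–B friction is kinetic: f₁ = μ_k N₁ = 0.34×122.6 = 41.7 N.
By Newton's third law B feels 41.7 N forward from A. With B stationary, the floor's static friction on B balances it: f₂ = 41.7 N (well within μ_s(m_A+m_B)g = 290.5 N).

f ≈ 41.7 N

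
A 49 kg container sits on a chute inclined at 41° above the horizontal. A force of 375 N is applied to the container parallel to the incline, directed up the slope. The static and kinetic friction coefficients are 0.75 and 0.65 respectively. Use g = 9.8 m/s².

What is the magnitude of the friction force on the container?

Normal force: N = m g cos θ = 49 × 9.8 × cos 41° = 362.4 N.
The friction needed for equilibrium is m g sin θ − P = 315 − 375 = -59.96 N, measured positive up-slope.
Maximum static friction available: μ_s N = 0.75 × 362.4 = 271.8 N.
Since |-59.96| ≤ 271.8 N, no slip — friction simply equals what equilibrium demands.

f ≈ 60 N (down the incline)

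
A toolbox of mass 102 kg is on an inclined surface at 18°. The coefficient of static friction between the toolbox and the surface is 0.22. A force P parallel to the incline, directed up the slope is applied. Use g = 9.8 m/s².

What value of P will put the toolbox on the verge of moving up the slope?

P ≈ 518 N

At impending motion up the slope, friction acts down-slope at its limit: f = μ_s N.
P is parallel to the surface, so N = m g cos θ = 951 N.
Along the incline: P = m g sin θ + μ_s N = 309 + 0.22×951 = 518 N.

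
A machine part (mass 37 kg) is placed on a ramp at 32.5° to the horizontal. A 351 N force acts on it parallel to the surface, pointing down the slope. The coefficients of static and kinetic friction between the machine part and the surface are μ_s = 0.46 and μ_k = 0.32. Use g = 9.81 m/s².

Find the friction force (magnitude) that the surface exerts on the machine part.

The normal reaction is N = m g cos θ = 306.1 N.
For equilibrium along the incline the friction force must supply f = m g sin θ + P = 195 + 351 = 546 N (positive meaning up-slope).
Maximum static friction available: μ_s N = 0.46 × 306.1 = 140.8 N.
Since |546| > 140.8 N, static friction cannot hold it; the machine part slides down the incline and kinetic friction applies: f = μ_k N = 0.32 × 306.1 = 98 N.

f ≈ 98 N (up the incline)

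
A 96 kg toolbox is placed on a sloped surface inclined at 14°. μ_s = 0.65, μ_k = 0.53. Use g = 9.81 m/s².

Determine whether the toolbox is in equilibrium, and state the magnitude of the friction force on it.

f ≈ 228 N

N = m g cos θ = 914 N.
Down-slope weight component: m g sin θ = 228 N.
μ_s N = 594 N.
228 ≤ 594 N, so it stays put; friction = 228 N.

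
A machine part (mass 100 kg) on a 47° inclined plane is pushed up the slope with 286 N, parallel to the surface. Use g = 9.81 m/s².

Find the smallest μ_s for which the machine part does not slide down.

μ_s,min ≈ 0.645

N = m g cos θ = 669 N.
Friction must make up the shortfall along the incline: f = m g sin θ − P = 717.5 − 286 = 431.5 N.
At the threshold f = μ_s N, so μ_s,min = 431.5/669 = 0.645.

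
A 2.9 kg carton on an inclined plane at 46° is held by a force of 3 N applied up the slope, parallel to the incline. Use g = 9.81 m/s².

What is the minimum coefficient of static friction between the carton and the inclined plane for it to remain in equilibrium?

μ_s,min ≈ 0.884

N = m g cos θ = 19.76 N.
Friction must make up the shortfall along the incline: f = m g sin θ − P = 20.46 − 3 = 17.46 N.
At the threshold f = μ_s N, so μ_s,min = 17.46/19.76 = 0.884.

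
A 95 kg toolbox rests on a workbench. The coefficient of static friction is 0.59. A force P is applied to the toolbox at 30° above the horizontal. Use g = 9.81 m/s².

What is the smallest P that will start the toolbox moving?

P ≈ 474 N

N = m g − P sin α (the pull lifts the toolbox).
At impending slip, P cos α = μ_s N = μ_s (m g − P sin α).
Solving: P (cos α + μ_s sin α) = μ_s m g → P = 0.59×932/(cos 30° + 0.59 sin 30°) = 550/1.161 = 474 N.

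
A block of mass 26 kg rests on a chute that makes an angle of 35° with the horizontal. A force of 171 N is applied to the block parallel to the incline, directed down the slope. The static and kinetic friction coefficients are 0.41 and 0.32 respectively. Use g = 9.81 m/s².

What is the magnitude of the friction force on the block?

f ≈ 66.9 N (up the incline)

Perpendicular to the surface, N = m g cos θ = 26·9.81·cos 35° = 208.9 N.
Parallel to the incline, ΣF = 0 gives f = m g sin θ + P = 146.3 + 171 = 317.3 N (up-slope positive).
Static friction can supply at most μ_s N = 85.66 N.
|317.3| exceeds 85.66 N, so the block slips down-slope; friction is kinetic, f = μ_k N = 0.32×208.9 = 66.9 N.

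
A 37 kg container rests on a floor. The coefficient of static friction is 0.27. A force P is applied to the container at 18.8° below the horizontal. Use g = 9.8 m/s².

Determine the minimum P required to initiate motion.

N = m g + P sin α (the push presses the container into the floor).
At impending slip, P cos α = μ_s N = μ_s (m g + P sin α).
Solving: P (cos α − μ_s sin α) = μ_s m g → P = 0.27×363/(cos 18.8° − 0.27 sin 18.8°) = 97.9/0.8596 = 114 N.

P ≈ 114 N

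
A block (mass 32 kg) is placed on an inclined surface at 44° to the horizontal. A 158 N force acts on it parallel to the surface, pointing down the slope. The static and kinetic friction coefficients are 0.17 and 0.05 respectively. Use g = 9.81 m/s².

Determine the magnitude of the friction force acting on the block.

f ≈ 11.3 N (up the incline)

The normal reaction is N = m g cos θ = 225.8 N.
The friction needed for equilibrium is m g sin θ + P = 218.1 + 158 = 376.1 N, measured positive up-slope.
Maximum static friction available: μ_s N = 0.17 × 225.8 = 38.39 N.
|376.1| exceeds 38.39 N, so the block slips down-slope; friction is kinetic, f = μ_k N = 0.05×225.8 = 11.3 N.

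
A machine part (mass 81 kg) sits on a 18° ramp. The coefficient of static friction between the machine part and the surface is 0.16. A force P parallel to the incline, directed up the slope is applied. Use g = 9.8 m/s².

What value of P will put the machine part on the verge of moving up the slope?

P ≈ 366 N

At impending motion up the slope, friction acts down-slope at its limit: f = μ_s N.
P is parallel to the surface, so N = m g cos θ = 755 N.
Along the incline: P = m g sin θ + μ_s N = 245 + 0.16×755 = 366 N.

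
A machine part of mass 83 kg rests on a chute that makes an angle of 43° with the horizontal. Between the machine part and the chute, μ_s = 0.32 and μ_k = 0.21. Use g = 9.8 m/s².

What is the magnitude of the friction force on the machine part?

The normal reaction is N = m g cos θ = 594.9 N.
For equilibrium along the incline, friction must balance the weight component: f = m g sin θ = 554.7 N up the slope.
Maximum static friction available: μ_s N = 0.32 × 594.9 = 190.4 N.
Since |554.7| > 190.4 N, static friction cannot hold it; the machine part slides down the incline and kinetic friction applies: f = μ_k N = 0.21 × 594.9 = 125 N.

f ≈ 125 N (up the incline)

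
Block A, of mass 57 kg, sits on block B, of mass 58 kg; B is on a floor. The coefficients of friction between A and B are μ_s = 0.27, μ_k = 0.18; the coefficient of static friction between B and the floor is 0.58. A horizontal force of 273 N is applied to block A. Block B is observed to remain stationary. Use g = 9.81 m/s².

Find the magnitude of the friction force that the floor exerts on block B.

f ≈ 101 N

Normal force at the A–B interface: N₁ = m_A g = 559.2 N.
So the A–B interface can sustain at most μ_s N₁ = 151 N of static friction.
Since P = 273 N > 151 N, A slides on B; the A–B friction is kinetic: f₁ = μ_k N₁ = 0.18×559.2 = 101 N.
By Newton's third law B feels 101 N forward from A. With B stationary, the floor's static friction on B balances it: f₂ = 101 N (well within μ_s(m_A+m_B)g = 654.3 N).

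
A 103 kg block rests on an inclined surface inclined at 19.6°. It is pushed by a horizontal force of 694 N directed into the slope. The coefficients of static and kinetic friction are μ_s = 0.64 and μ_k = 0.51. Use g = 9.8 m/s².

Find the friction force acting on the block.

f ≈ 315 N (down the incline)

The horizontal push has a component P sin θ into the surface, so N = m g cos θ + P sin θ = 950.9 + 232.8 = 1184 N.
Parallel to the incline: P cos θ − m g sin θ = 653.8 − 338.6 = 315.2 N; the friction needed to balance this is 315.2 N acting down the slope.
The limit of static friction is μ_s N = 757.6 N.
|f_req| = 315.2 ≤ 757.6 N → the block is in equilibrium; friction equals the required value.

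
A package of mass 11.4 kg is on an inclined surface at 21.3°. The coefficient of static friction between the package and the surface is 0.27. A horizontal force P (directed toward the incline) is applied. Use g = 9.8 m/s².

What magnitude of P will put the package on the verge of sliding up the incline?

P ≈ 82.4 N

At impending motion up the slope, friction acts down-slope at its limit: f = μ_s N.
Perpendicular to the incline: N = m g cos θ + P sin θ.
Along the incline: P cos θ = m g sin θ + μ_s N = m g sin θ + μ_s (m g cos θ + P sin θ).
Solving, P (cos θ − μ_s sin θ) = m g (sin θ + μ_s cos θ), so P = 11.4×9.8×(sin 21.3° + 0.27 cos 21.3°)/(cos 21.3° − 0.27 sin 21.3°) = 112×0.6148/0.8336 = 82.4 N.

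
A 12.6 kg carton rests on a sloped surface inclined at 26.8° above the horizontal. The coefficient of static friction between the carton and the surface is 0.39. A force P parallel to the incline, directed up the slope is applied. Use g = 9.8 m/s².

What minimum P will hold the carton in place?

P_min ≈ 12.7 N

The carton tends to slide down (tan θ > μ_s), so at the point of impending slip friction acts up-slope at its limit: f = μ_s N.
P is parallel to the surface, so N = m g cos θ = 110 N.
Along the incline: P + μ_s N = m g sin θ, so P = 55.7 − 0.39×110 = 12.7 N.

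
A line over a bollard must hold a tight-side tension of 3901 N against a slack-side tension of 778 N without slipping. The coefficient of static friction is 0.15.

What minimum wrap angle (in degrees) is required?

T₂/T₁ = e^{μβ} → β = ln(T₂/T₁)/μ.
β = ln(3901/778)/0.15 = 1.612/0.15 = 10.75 rad.
In degrees: β = 10.75 × 180/π = 616°.

β_min ≈ 616°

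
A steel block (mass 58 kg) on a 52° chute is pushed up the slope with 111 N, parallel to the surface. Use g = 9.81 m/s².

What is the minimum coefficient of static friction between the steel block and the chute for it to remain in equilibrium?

μ_s,min ≈ 0.963

N = m g cos θ = 350.3 N.
Friction must make up the shortfall along the incline: f = m g sin θ − P = 448.4 − 111 = 337.4 N.
At the threshold f = μ_s N, so μ_s,min = 337.4/350.3 = 0.963.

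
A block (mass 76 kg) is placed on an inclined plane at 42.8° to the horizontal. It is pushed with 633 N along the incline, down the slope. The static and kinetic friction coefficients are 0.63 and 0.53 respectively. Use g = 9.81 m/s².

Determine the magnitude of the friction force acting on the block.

f ≈ 290 N (up the incline)

Normal force: N = m g cos θ = 76 × 9.81 × cos 42.8° = 547 N.
The friction needed for equilibrium is m g sin θ + P = 506.6 + 633 = 1140 N, measured positive up-slope.
Static friction can supply at most μ_s N = 344.6 N.
Since |1140| > 344.6 N, static friction cannot hold it; the block slides down the incline and kinetic friction applies: f = μ_k N = 0.53 × 547 = 290 N.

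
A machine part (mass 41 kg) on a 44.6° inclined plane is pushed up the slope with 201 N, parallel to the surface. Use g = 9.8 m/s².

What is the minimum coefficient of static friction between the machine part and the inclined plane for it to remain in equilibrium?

N = m g cos θ = 286.1 N.
Friction must make up the shortfall along the incline: f = m g sin θ − P = 282.1 − 201 = 81.13 N.
At the threshold f = μ_s N, so μ_s,min = 81.13/286.1 = 0.284.

μ_s,min ≈ 0.284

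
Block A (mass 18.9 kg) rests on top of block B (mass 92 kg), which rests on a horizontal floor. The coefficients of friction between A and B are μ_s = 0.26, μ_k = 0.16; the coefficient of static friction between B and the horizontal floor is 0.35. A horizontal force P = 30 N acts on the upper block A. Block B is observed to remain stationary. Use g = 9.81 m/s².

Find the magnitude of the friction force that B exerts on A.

f ≈ 30 N

The normal force B exerts on A is simply A's weight, N₁ = 185.4 N.
So the A–B interface can sustain at most μ_s N₁ = 48.21 N of static friction.
P = 30 N is within that limit, so A and B move together (both at rest); the A–B friction is simply f₁ = P = 30 N.
By Newton's third law B feels 30 N forward from A. With B stationary, the floor's static friction on B balances it: f₂ = 30 N (well within μ_s(m_A+m_B)g = 380.8 N).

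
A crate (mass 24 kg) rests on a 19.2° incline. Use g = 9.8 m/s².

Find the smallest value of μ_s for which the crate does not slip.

At the slip threshold m g sin θ = μ_s m g cos θ, so μ_s,min = tan θ.
μ_s,min = tan 19.2° = 0.348.

μ_s,min ≈ 0.348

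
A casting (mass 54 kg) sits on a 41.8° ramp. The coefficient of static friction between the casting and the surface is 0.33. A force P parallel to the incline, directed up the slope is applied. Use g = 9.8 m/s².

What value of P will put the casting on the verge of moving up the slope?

P ≈ 483 N

At impending motion up the slope, friction acts down-slope at its limit: f = μ_s N.
P is parallel to the surface, so N = m g cos θ = 395 N.
Along the incline: P = m g sin θ + μ_s N = 353 + 0.33×395 = 483 N.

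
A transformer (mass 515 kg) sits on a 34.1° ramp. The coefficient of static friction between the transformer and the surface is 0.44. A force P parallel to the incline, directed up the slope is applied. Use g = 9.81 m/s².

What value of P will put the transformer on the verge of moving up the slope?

At impending motion up the slope, friction acts down-slope at its limit: f = μ_s N.
P is parallel to the surface, so N = m g cos θ = 4180 N.
Along the incline: P = m g sin θ + μ_s N = 2830 + 0.44×4180 = 4670 N.

P ≈ 4670 N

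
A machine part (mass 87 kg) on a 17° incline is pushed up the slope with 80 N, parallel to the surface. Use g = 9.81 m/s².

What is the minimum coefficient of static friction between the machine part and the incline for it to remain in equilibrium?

μ_s,min ≈ 0.208

N = m g cos θ = 816.2 N.
Friction must make up the shortfall along the incline: f = m g sin θ − P = 249.5 − 80 = 169.5 N.
At the threshold f = μ_s N, so μ_s,min = 169.5/816.2 = 0.208.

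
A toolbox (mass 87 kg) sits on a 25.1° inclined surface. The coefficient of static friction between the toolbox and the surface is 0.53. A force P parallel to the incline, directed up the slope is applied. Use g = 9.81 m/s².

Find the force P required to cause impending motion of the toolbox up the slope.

P ≈ 772 N

At impending motion up the slope, friction acts down-slope at its limit: f = μ_s N.
P is parallel to the surface, so N = m g cos θ = 773 N.
Along the incline: P = m g sin θ + μ_s N = 362 + 0.53×773 = 772 N.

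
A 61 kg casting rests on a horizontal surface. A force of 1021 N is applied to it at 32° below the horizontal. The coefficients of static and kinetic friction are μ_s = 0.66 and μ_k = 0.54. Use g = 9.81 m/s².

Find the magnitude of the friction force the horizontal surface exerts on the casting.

f ≈ 615 N

N = m g + P sin α = 598.4 + 1021×sin 32° = 1139 N.
The horizontal driving force is P cos α = 865.9 N, so equilibrium needs friction f = 865.9 N.
The static-friction limit is μ_s N = 752 N.
865.9 > 752 N → the casting slides; f = μ_k N = 0.54×1139 = 615 N.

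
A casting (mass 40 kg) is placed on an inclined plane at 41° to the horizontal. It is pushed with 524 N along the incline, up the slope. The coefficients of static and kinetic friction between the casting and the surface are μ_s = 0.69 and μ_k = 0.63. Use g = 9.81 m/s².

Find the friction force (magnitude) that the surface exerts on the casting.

Perpendicular to the surface, N = m g cos θ = 40·9.81·cos 41° = 296.1 N.
Parallel to the incline, ΣF = 0 gives f = m g sin θ − P = 257.4 − 524 = -266.6 N (up-slope positive).
Static friction can supply at most μ_s N = 204.3 N.
|-266.6| exceeds 204.3 N, so the casting slips up-slope; friction is kinetic, f = μ_k N = 0.63×296.1 = 187 N.

f ≈ 187 N (down the incline)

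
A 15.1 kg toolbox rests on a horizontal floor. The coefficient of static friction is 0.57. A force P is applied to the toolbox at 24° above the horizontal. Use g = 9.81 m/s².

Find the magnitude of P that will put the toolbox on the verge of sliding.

P ≈ 73.7 N

N = m g − P sin α (the pull lifts the toolbox).
At impending slip, P cos α = μ_s N = μ_s (m g − P sin α).
Solving: P (cos α + μ_s sin α) = μ_s m g → P = 0.57×148/(cos 24° + 0.57 sin 24°) = 84.4/1.145 = 73.7 N.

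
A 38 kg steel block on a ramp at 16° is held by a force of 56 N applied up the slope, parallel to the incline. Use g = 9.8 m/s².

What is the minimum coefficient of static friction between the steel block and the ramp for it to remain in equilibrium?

N = m g cos θ = 358 N.
Friction must make up the shortfall along the incline: f = m g sin θ − P = 102.6 − 56 = 46.65 N.
At the threshold f = μ_s N, so μ_s,min = 46.65/358 = 0.13.

μ_s,min ≈ 0.13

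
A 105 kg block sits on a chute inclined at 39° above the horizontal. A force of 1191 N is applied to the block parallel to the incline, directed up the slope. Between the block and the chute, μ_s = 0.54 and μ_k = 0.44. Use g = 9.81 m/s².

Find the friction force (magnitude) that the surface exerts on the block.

Perpendicular to the surface, N = m g cos θ = 105·9.81·cos 39° = 800.5 N.
The friction needed for equilibrium is m g sin θ − P = 648.2 − 1191 = -542.8 N, measured positive up-slope.
Static friction can supply at most μ_s N = 432.3 N.
Since |-542.8| > 432.3 N, static friction cannot hold it; the block slides up the incline and kinetic friction applies: f = μ_k N = 0.44 × 800.5 = 352 N.

f ≈ 352 N (down the incline)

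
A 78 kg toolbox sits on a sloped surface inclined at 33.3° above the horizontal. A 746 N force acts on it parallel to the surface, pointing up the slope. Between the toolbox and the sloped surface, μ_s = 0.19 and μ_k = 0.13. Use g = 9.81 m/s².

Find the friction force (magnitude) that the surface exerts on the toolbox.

Perpendicular to the surface, N = m g cos θ = 78·9.81·cos 33.3° = 639.5 N.
Parallel to the incline, ΣF = 0 gives f = m g sin θ − P = 420.1 − 746 = -325.9 N (up-slope positive).
Static friction can supply at most μ_s N = 121.5 N.
Since |-325.9| > 121.5 N, static friction cannot hold it; the toolbox slides up the incline and kinetic friction applies: f = μ_k N = 0.13 × 639.5 = 83.1 N.

f ≈ 83.1 N (down the incline)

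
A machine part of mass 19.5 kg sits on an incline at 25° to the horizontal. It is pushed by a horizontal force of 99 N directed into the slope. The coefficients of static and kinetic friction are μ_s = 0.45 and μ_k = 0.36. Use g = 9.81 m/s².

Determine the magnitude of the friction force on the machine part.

f ≈ 8.88 N (down the incline)

The horizontal push has a component P sin θ into the surface, so N = m g cos θ + P sin θ = 173.4 + 41.84 = 215.2 N.
Along the incline, the net driving force (taking up-slope positive) is P cos θ − m g sin θ = 89.72 − 80.84 = 8.88 N, so equilibrium requires friction f = -8.88 N (down-slope).
The limit of static friction is μ_s N = 96.85 N.
Since 8.88 N is within the 96.85 N limit, the machine part stays put and friction is exactly 8.88 N.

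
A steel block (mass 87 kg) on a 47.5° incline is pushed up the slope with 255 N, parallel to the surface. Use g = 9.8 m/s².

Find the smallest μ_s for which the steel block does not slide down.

N = m g cos θ = 576 N.
Friction must make up the shortfall along the incline: f = m g sin θ − P = 628.6 − 255 = 373.6 N.
At the threshold f = μ_s N, so μ_s,min = 373.6/576 = 0.649.

μ_s,min ≈ 0.649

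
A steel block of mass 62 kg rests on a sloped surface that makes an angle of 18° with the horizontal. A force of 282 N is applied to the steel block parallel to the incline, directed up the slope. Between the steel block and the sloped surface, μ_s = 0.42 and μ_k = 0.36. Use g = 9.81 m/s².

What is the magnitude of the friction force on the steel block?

f ≈ 94 N (down the incline)

Perpendicular to the surface, N = m g cos θ = 62·9.81·cos 18° = 578.5 N.
Parallel to the incline, ΣF = 0 gives f = m g sin θ − P = 188 − 282 = -94.05 N (up-slope positive).
The static-friction ceiling is μ_s N = 0.42 × 578.5 = 242.9 N.
Since |-94.05| ≤ 242.9 N, static friction is sufficient; f equals the required value, not μ_s N.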